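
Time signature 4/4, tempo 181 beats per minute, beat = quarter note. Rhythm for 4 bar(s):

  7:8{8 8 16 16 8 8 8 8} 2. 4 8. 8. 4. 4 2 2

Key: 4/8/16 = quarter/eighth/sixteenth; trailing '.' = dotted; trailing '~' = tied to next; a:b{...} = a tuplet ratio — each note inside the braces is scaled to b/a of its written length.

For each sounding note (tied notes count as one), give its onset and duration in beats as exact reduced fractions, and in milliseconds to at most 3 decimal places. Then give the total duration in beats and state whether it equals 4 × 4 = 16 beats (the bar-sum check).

1) 0.0ms=0b +189.424ms=4/7b
2) 189.424ms=4/7b +189.424ms=4/7b
3) 378.848ms=8/7b +94.712ms=2/7b
4) 473.56ms=10/7b +94.712ms=2/7b
5) 568.272ms=12/7b +189.424ms=4/7b
6) 757.695ms=16/7b +189.424ms=4/7b
7) 947.119ms=20/7b +189.424ms=4/7b
8) 1136.543ms=24/7b +189.424ms=4/7b
9) 1325.967ms=4b +994.475ms=3b
10) 2320.442ms=7b +331.492ms=1b
11) 2651.934ms=8b +248.619ms=3/4b
12) 2900.552ms=35/4b +248.619ms=3/4b
13) 3149.171ms=19/2b +497.238ms=3/2b
14) 3646.409ms=11b +331.492ms=1b
15) 3977.901ms=12b +662.983ms=2b
16) 4640.884ms=14b +662.983ms=2b
Σ=16b of 16 (181bpm 4/4) — PASS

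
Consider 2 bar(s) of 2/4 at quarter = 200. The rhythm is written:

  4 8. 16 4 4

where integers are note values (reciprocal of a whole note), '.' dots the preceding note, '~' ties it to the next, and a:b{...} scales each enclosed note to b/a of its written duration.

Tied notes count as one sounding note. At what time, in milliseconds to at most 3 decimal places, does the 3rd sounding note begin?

note 3 onset = 7/4b = 525.0ms

1. 0.0ms @ 0 + 300.0ms (1)
2. 300.0ms @ 1 + 225.0ms (3/4)
3. 525.0ms @ 7/4 + 75.0ms (1/4)
4. 600.0ms @ 2 + 300.0ms (1)
5. 900.0ms @ 3 + 300.0ms (1)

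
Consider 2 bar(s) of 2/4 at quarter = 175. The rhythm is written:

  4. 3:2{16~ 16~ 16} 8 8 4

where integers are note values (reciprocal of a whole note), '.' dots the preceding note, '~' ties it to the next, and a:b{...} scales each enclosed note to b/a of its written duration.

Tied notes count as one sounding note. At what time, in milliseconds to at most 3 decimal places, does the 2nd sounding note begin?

note 2 onset = 3/2b = 514.286ms

1. 0.0ms @ 0 + 514.286ms (3/2)
2. 514.286ms @ 3/2 + 171.429ms (1/2)
3. 685.714ms @ 2 + 171.429ms (1/2)
4. 857.143ms @ 5/2 + 171.429ms (1/2)
5. 1028.571ms @ 3 + 342.857ms (1)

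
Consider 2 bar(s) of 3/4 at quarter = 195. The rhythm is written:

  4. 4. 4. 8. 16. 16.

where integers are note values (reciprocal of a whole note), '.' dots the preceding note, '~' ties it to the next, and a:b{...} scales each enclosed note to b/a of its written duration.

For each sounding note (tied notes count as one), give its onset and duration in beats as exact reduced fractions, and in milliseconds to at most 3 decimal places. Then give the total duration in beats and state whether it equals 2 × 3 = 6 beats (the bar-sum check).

1) 0.0ms=0b +461.538ms=3/2b
2) 461.538ms=3/2b +461.538ms=3/2b
3) 923.077ms=3b +461.538ms=3/2b
4) 1384.615ms=9/2b +230.769ms=3/4b
5) 1615.385ms=21/4b +115.385ms=3/8b
6) 1730.769ms=45/8b +115.385ms=3/8b
Σ=6b of 6 (195bpm 3/4) — PASS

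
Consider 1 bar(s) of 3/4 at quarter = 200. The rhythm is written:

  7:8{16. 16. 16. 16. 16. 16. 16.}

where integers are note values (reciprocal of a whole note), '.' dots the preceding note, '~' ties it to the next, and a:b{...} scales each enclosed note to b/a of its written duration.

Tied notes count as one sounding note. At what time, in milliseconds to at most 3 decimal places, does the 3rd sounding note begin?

1. 0.0ms @ 0 + 128.571ms (3/7)
2. 128.571ms @ 3/7 + 128.571ms (3/7)
3. 257.143ms @ 6/7 + 128.571ms (3/7)
4. 385.714ms @ 9/7 + 128.571ms (3/7)
5. 514.286ms @ 12/7 + 128.571ms (3/7)
6. 642.857ms @ 15/7 + 128.571ms (3/7)
7. 771.429ms @ 18/7 + 128.571ms (3/7)

note 3 onset = 6/7b = 257.143ms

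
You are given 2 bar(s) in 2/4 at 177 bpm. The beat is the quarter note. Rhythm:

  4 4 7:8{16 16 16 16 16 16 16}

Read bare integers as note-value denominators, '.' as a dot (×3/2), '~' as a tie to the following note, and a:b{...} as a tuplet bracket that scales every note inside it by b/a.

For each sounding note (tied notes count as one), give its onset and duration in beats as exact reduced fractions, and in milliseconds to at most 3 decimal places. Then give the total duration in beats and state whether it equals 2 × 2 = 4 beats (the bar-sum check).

1) 0.0ms=0b +338.983ms=1b
2) 338.983ms=1b +338.983ms=1b
3) 677.966ms=2b +96.852ms=2/7b
4) 774.818ms=16/7b +96.852ms=2/7b
5) 871.671ms=18/7b +96.852ms=2/7b
6) 968.523ms=20/7b +96.852ms=2/7b
7) 1065.375ms=22/7b +96.852ms=2/7b
8) 1162.228ms=24/7b +96.852ms=2/7b
9) 1259.08ms=26/7b +96.852ms=2/7b
Σ=4b of 4 (177bpm 2/4) — PASS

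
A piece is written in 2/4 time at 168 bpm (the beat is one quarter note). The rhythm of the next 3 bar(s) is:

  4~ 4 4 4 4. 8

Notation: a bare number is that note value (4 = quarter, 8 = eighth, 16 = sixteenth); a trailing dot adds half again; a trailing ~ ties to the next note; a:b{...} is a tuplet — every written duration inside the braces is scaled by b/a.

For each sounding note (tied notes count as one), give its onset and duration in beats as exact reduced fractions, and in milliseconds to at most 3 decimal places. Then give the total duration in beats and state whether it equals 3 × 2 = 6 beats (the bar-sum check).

1) 0.0ms=0b +714.286ms=2b
2) 714.286ms=2b +357.143ms=1b
3) 1071.429ms=3b +357.143ms=1b
4) 1428.571ms=4b +535.714ms=3/2b
5) 1964.286ms=11/2b +178.571ms=1/2b
Σ=6b of 6 (168bpm 2/4) — PASS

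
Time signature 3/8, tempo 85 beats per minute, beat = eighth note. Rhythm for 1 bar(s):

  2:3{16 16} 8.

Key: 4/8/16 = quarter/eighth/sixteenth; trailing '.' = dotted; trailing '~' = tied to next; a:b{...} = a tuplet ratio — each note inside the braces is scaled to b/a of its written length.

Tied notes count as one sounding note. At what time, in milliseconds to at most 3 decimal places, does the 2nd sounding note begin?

note 2 onset = 3/4b = 529.412ms

1. 0.0ms @ 0 + 529.412ms (3/4)
2. 529.412ms @ 3/4 + 529.412ms (3/4)
3. 1058.824ms @ 3/2 + 1058.824ms (3/2)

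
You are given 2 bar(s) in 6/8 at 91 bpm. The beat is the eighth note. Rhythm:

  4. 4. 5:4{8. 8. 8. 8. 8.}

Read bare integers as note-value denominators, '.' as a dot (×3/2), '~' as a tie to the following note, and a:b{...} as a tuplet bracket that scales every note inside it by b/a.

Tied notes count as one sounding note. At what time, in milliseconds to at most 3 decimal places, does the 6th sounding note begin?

note 6 onset = 48/5b = 6329.67ms

1. 0.0ms @ 0 + 1978.022ms (3)
2. 1978.022ms @ 3 + 1978.022ms (3)
3. 3956.044ms @ 6 + 791.209ms (6/5)
4. 4747.253ms @ 36/5 + 791.209ms (6/5)
5. 5538.462ms @ 42/5 + 791.209ms (6/5)
6. 6329.67ms @ 48/5 + 791.209ms (6/5)
7. 7120.879ms @ 54/5 + 791.209ms (6/5)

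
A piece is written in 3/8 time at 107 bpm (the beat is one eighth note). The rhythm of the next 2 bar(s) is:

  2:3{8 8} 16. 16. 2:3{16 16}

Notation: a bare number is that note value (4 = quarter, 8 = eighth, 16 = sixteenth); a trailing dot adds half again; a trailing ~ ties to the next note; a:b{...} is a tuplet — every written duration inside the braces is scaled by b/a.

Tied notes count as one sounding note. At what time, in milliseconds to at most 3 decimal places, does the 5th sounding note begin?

1. 0.0ms @ 0 + 841.121ms (3/2)
2. 841.121ms @ 3/2 + 841.121ms (3/2)
3. 1682.243ms @ 3 + 420.561ms (3/4)
4. 2102.804ms @ 15/4 + 420.561ms (3/4)
5. 2523.364ms @ 9/2 + 420.561ms (3/4)
6. 2943.925ms @ 21/4 + 420.561ms (3/4)

note 5 onset = 9/2b = 2523.364ms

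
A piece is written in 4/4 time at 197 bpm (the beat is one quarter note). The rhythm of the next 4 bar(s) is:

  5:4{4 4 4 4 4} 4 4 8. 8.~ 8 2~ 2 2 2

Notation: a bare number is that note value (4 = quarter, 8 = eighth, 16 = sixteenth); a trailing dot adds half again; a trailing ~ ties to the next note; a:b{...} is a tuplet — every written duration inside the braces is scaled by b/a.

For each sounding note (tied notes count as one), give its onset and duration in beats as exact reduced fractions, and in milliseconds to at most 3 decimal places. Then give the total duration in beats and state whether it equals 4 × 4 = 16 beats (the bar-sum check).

1) 0.0ms=0b +243.655ms=4/5b
2) 243.655ms=4/5b +243.655ms=4/5b
3) 487.31ms=8/5b +243.655ms=4/5b
4) 730.964ms=12/5b +243.655ms=4/5b
5) 974.619ms=16/5b +243.655ms=4/5b
6) 1218.274ms=4b +304.569ms=1b
7) 1522.843ms=5b +304.569ms=1b
8) 1827.411ms=6b +228.426ms=3/4b
9) 2055.838ms=27/4b +380.711ms=5/4b
10) 2436.548ms=8b +1218.274ms=4b
11) 3654.822ms=12b +609.137ms=2b
12) 4263.959ms=14b +609.137ms=2b
Σ=16b of 16 (197bpm 4/4) — PASS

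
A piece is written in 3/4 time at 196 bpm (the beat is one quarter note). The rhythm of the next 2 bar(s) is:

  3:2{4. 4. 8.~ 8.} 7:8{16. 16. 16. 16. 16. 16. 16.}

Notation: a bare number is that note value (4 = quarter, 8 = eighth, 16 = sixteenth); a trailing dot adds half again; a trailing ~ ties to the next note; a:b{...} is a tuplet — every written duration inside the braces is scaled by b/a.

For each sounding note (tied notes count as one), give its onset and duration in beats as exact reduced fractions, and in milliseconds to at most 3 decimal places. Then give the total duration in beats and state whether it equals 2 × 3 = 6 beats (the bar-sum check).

1) 0.0ms=0b +306.122ms=1b
2) 306.122ms=1b +306.122ms=1b
3) 612.245ms=2b +306.122ms=1b
4) 918.367ms=3b +131.195ms=3/7b
5) 1049.563ms=24/7b +131.195ms=3/7b
6) 1180.758ms=27/7b +131.195ms=3/7b
7) 1311.953ms=30/7b +131.195ms=3/7b
8) 1443.149ms=33/7b +131.195ms=3/7b
9) 1574.344ms=36/7b +131.195ms=3/7b
10) 1705.539ms=39/7b +131.195ms=3/7b
Σ=6b of 6 (196bpm 3/4) — PASS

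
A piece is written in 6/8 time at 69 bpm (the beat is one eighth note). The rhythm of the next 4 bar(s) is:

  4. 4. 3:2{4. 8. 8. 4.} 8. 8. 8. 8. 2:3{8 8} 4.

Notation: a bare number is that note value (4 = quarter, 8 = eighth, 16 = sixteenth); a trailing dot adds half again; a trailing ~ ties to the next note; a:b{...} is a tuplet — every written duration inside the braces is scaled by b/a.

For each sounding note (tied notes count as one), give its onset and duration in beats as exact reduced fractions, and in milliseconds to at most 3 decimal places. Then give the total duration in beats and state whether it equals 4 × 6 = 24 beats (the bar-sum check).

1) 0.0ms=0b +2608.696ms=3b
2) 2608.696ms=3b +2608.696ms=3b
3) 5217.391ms=6b +1739.13ms=2b
4) 6956.522ms=8b +869.565ms=1b
5) 7826.087ms=9b +869.565ms=1b
6) 8695.652ms=10b +1739.13ms=2b
7) 10434.783ms=12b +1304.348ms=3/2b
8) 11739.13ms=27/2b +1304.348ms=3/2b
9) 13043.478ms=15b +1304.348ms=3/2b
10) 14347.826ms=33/2b +1304.348ms=3/2b
11) 15652.174ms=18b +1304.348ms=3/2b
12) 16956.522ms=39/2b +1304.348ms=3/2b
13) 18260.87ms=21b +2608.696ms=3b
Σ=24b of 24 (69bpm 6/8) — PASS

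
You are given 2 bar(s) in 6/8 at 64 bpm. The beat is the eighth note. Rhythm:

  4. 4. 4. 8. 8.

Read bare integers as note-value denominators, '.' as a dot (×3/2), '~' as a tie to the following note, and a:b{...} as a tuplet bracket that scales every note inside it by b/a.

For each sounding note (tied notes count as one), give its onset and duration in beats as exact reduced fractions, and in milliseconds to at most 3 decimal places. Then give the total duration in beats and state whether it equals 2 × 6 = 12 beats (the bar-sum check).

1) 0.0ms=0b +2812.5ms=3b
2) 2812.5ms=3b +2812.5ms=3b
3) 5625.0ms=6b +2812.5ms=3b
4) 8437.5ms=9b +1406.25ms=3/2b
5) 9843.75ms=21/2b +1406.25ms=3/2b
Σ=12b of 12 (64bpm 6/8) — PASS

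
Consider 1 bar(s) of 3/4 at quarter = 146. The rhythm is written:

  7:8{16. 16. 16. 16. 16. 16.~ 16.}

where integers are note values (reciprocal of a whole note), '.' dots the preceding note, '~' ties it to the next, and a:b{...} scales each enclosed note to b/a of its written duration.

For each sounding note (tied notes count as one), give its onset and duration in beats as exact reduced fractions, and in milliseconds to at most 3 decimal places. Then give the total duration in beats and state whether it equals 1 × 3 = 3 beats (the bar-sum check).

1) 0.0ms=0b +176.125ms=3/7b
2) 176.125ms=3/7b +176.125ms=3/7b
3) 352.25ms=6/7b +176.125ms=3/7b
4) 528.376ms=9/7b +176.125ms=3/7b
5) 704.501ms=12/7b +176.125ms=3/7b
6) 880.626ms=15/7b +352.25ms=6/7b
Σ=3b of 3 (146bpm 3/4) — PASS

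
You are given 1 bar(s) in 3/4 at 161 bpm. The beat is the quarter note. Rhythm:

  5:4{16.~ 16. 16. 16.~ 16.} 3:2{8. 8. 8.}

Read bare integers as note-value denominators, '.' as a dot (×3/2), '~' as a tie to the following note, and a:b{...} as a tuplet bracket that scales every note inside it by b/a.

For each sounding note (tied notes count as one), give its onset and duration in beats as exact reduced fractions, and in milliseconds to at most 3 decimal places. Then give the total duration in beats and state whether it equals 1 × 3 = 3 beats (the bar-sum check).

1) 0.0ms=0b +223.602ms=3/5b
2) 223.602ms=3/5b +111.801ms=3/10b
3) 335.404ms=9/10b +223.602ms=3/5b
4) 559.006ms=3/2b +186.335ms=1/2b
5) 745.342ms=2b +186.335ms=1/2b
6) 931.677ms=5/2b +186.335ms=1/2b
Σ=3b of 3 (161bpm 3/4) — PASS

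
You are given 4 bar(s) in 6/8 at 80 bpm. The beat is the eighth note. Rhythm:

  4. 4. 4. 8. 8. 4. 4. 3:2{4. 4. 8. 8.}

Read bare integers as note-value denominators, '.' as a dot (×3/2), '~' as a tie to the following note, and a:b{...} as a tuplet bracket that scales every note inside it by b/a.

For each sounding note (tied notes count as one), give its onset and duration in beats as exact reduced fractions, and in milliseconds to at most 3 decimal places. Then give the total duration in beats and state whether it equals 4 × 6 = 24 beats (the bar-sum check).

1) 0.0ms=0b +2250.0ms=3b
2) 2250.0ms=3b +2250.0ms=3b
3) 4500.0ms=6b +2250.0ms=3b
4) 6750.0ms=9b +1125.0ms=3/2b
5) 7875.0ms=21/2b +1125.0ms=3/2b
6) 9000.0ms=12b +2250.0ms=3b
7) 11250.0ms=15b +2250.0ms=3b
8) 13500.0ms=18b +1500.0ms=2b
9) 15000.0ms=20b +1500.0ms=2b
10) 16500.0ms=22b +750.0ms=1b
11) 17250.0ms=23b +750.0ms=1b
Σ=24b of 24 (80bpm 6/8) — PASS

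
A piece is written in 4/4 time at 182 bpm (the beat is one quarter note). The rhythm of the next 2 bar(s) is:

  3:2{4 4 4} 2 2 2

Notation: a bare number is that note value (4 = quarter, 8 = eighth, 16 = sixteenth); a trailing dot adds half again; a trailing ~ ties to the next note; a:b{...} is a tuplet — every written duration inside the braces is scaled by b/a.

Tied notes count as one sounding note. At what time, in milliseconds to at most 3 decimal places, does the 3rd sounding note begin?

note 3 onset = 4/3b = 439.56ms

1. 0.0ms @ 0 + 219.78ms (2/3)
2. 219.78ms @ 2/3 + 219.78ms (2/3)
3. 439.56ms @ 4/3 + 219.78ms (2/3)
4. 659.341ms @ 2 + 659.341ms (2)
5. 1318.681ms @ 4 + 659.341ms (2)
6. 1978.022ms @ 6 + 659.341ms (2)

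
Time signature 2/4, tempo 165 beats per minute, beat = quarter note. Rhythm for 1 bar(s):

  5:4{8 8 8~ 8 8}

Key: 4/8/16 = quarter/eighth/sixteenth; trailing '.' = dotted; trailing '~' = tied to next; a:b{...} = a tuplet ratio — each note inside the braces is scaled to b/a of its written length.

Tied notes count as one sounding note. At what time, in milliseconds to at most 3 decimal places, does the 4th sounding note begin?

1. 0.0ms @ 0 + 145.455ms (2/5)
2. 145.455ms @ 2/5 + 145.455ms (2/5)
3. 290.909ms @ 4/5 + 290.909ms (4/5)
4. 581.818ms @ 8/5 + 145.455ms (2/5)

note 4 onset = 8/5b = 581.818ms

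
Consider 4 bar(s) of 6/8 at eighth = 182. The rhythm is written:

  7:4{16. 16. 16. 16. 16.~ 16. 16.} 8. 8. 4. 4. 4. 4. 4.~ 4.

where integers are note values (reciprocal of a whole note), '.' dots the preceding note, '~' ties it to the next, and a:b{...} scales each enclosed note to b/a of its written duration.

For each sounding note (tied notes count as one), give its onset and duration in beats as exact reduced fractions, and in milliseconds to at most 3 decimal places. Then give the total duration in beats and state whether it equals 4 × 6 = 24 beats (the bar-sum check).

1) 0.0ms=0b +141.287ms=3/7b
2) 141.287ms=3/7b +141.287ms=3/7b
3) 282.575ms=6/7b +141.287ms=3/7b
4) 423.862ms=9/7b +141.287ms=3/7b
5) 565.149ms=12/7b +282.575ms=6/7b
6) 847.724ms=18/7b +141.287ms=3/7b
7) 989.011ms=3b +494.505ms=3/2b
8) 1483.516ms=9/2b +494.505ms=3/2b
9) 1978.022ms=6b +989.011ms=3b
10) 2967.033ms=9b +989.011ms=3b
11) 3956.044ms=12b +989.011ms=3b
12) 4945.055ms=15b +989.011ms=3b
13) 5934.066ms=18b +1978.022ms=6b
Σ=24b of 24 (182bpm 6/8) — PASS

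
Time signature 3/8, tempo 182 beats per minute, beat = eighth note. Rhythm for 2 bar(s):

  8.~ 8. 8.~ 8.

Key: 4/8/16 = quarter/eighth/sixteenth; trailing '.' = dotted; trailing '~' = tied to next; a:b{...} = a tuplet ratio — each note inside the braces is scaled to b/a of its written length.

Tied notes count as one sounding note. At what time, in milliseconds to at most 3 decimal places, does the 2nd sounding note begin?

note 2 onset = 3b = 989.011ms

1. 0.0ms @ 0 + 989.011ms (3)
2. 989.011ms @ 3 + 989.011ms (3)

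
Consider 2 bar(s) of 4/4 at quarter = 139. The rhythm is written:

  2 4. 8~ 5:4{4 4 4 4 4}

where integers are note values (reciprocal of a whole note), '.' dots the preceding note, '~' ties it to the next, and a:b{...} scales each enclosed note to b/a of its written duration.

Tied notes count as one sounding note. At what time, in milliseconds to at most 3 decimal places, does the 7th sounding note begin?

1. 0.0ms @ 0 + 863.309ms (2)
2. 863.309ms @ 2 + 647.482ms (3/2)
3. 1510.791ms @ 7/2 + 561.151ms (13/10)
4. 2071.942ms @ 24/5 + 345.324ms (4/5)
5. 2417.266ms @ 28/5 + 345.324ms (4/5)
6. 2762.59ms @ 32/5 + 345.324ms (4/5)
7. 3107.914ms @ 36/5 + 345.324ms (4/5)

note 7 onset = 36/5b = 3107.914ms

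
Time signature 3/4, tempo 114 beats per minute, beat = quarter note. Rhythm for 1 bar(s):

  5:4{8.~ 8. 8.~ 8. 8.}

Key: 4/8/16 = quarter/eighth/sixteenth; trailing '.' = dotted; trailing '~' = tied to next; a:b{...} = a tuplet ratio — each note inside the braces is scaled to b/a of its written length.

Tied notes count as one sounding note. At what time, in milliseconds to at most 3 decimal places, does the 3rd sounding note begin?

1. 0.0ms @ 0 + 631.579ms (6/5)
2. 631.579ms @ 6/5 + 631.579ms (6/5)
3. 1263.158ms @ 12/5 + 315.789ms (3/5)

note 3 onset = 12/5b = 1263.158ms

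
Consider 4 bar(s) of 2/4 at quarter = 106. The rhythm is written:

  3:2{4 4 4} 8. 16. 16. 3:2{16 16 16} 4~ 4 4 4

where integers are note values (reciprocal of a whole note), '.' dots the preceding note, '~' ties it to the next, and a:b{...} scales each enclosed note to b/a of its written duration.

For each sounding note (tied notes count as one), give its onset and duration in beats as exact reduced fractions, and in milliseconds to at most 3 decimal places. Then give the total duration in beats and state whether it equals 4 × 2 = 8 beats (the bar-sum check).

1) 0.0ms=0b +377.358ms=2/3b
2) 377.358ms=2/3b +377.358ms=2/3b
3) 754.717ms=4/3b +377.358ms=2/3b
4) 1132.075ms=2b +424.528ms=3/4b
5) 1556.604ms=11/4b +212.264ms=3/8b
6) 1768.868ms=25/8b +212.264ms=3/8b
7) 1981.132ms=7/2b +94.34ms=1/6b
8) 2075.472ms=11/3b +94.34ms=1/6b
9) 2169.811ms=23/6b +94.34ms=1/6b
10) 2264.151ms=4b +1132.075ms=2b
11) 3396.226ms=6b +566.038ms=1b
12) 3962.264ms=7b +566.038ms=1b
Σ=8b of 8 (106bpm 2/4) — PASS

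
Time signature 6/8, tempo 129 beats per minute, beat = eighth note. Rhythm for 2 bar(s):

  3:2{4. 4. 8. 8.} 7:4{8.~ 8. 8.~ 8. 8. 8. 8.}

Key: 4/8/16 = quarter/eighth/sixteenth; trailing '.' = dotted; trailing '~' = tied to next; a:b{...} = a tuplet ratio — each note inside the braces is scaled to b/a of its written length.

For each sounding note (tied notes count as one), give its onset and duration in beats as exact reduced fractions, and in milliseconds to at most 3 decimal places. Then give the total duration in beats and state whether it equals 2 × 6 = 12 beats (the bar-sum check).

1) 0.0ms=0b +930.233ms=2b
2) 930.233ms=2b +930.233ms=2b
3) 1860.465ms=4b +465.116ms=1b
4) 2325.581ms=5b +465.116ms=1b
5) 2790.698ms=6b +797.342ms=12/7b
6) 3588.04ms=54/7b +797.342ms=12/7b
7) 4385.382ms=66/7b +398.671ms=6/7b
8) 4784.053ms=72/7b +398.671ms=6/7b
9) 5182.724ms=78/7b +398.671ms=6/7b
Σ=12b of 12 (129bpm 6/8) — PASS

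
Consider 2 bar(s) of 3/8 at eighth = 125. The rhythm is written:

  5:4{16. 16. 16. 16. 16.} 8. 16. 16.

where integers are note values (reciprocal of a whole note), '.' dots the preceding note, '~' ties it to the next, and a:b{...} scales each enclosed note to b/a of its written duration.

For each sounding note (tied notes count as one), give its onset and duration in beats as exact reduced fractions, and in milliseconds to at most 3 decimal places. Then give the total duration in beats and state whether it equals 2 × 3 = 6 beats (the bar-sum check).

1) 0.0ms=0b +288.0ms=3/5b
2) 288.0ms=3/5b +288.0ms=3/5b
3) 576.0ms=6/5b +288.0ms=3/5b
4) 864.0ms=9/5b +288.0ms=3/5b
5) 1152.0ms=12/5b +288.0ms=3/5b
6) 1440.0ms=3b +720.0ms=3/2b
7) 2160.0ms=9/2b +360.0ms=3/4b
8) 2520.0ms=21/4b +360.0ms=3/4b
Σ=6b of 6 (125bpm 3/8) — PASS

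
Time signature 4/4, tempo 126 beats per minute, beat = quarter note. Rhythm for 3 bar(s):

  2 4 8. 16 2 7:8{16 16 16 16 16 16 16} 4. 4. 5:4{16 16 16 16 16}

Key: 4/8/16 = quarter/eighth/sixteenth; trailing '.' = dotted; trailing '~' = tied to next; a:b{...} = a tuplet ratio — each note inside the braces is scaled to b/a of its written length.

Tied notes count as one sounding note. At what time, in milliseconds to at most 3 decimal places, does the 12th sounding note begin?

note 12 onset = 54/7b = 3673.469ms

1. 0.0ms @ 0 + 952.381ms (2)
2. 952.381ms @ 2 + 476.19ms (1)
3. 1428.571ms @ 3 + 357.143ms (3/4)
4. 1785.714ms @ 15/4 + 119.048ms (1/4)
5. 1904.762ms @ 4 + 952.381ms (2)
6. 2857.143ms @ 6 + 136.054ms (2/7)
7. 2993.197ms @ 44/7 + 136.054ms (2/7)
8. 3129.252ms @ 46/7 + 136.054ms (2/7)
9. 3265.306ms @ 48/7 + 136.054ms (2/7)
10. 3401.361ms @ 50/7 + 136.054ms (2/7)
11. 3537.415ms @ 52/7 + 136.054ms (2/7)
12. 3673.469ms @ 54/7 + 136.054ms (2/7)
13. 3809.524ms @ 8 + 714.286ms (3/2)
14. 4523.81ms @ 19/2 + 714.286ms (3/2)
15. 5238.095ms @ 11 + 95.238ms (1/5)
16. 5333.333ms @ 56/5 + 95.238ms (1/5)
17. 5428.571ms @ 57/5 + 95.238ms (1/5)
18. 5523.81ms @ 58/5 + 95.238ms (1/5)
19. 5619.048ms @ 59/5 + 95.238ms (1/5)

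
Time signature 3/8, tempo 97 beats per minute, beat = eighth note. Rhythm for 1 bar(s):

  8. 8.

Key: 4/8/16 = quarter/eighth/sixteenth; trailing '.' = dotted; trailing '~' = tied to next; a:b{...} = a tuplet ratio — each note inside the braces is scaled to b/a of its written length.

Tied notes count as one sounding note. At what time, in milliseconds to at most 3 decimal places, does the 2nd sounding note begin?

note 2 onset = 3/2b = 927.835ms

1. 0.0ms @ 0 + 927.835ms (3/2)
2. 927.835ms @ 3/2 + 927.835ms (3/2)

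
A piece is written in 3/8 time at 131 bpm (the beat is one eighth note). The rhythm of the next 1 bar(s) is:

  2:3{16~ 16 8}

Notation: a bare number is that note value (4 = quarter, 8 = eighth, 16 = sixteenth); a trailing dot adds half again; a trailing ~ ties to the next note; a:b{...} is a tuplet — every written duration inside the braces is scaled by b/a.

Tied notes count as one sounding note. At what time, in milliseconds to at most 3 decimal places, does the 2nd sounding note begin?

note 2 onset = 3/2b = 687.023ms

1. 0.0ms @ 0 + 687.023ms (3/2)
2. 687.023ms @ 3/2 + 687.023ms (3/2)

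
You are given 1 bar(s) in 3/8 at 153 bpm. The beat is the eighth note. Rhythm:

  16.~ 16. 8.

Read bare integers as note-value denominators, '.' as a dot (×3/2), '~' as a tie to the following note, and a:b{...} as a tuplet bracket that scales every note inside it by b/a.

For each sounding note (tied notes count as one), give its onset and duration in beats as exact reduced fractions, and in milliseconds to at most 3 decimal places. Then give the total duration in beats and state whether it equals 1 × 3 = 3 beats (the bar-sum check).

1) 0.0ms=0b +588.235ms=3/2b
2) 588.235ms=3/2b +588.235ms=3/2b
Σ=3b of 3 (153bpm 3/8) — PASS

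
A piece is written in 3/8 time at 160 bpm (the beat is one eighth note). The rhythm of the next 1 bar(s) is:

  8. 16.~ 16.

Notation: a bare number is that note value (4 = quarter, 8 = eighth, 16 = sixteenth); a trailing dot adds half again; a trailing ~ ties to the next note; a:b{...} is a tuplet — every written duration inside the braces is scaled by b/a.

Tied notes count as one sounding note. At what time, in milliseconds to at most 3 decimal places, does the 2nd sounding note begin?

1. 0.0ms @ 0 + 562.5ms (3/2)
2. 562.5ms @ 3/2 + 562.5ms (3/2)

note 2 onset = 3/2b = 562.5ms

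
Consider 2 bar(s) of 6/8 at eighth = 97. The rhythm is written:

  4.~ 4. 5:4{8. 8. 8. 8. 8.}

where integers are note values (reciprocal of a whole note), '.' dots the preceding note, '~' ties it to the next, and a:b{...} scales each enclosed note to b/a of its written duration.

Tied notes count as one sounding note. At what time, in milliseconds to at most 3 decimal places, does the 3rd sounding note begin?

1. 0.0ms @ 0 + 3711.34ms (6)
2. 3711.34ms @ 6 + 742.268ms (6/5)
3. 4453.608ms @ 36/5 + 742.268ms (6/5)
4. 5195.876ms @ 42/5 + 742.268ms (6/5)
5. 5938.144ms @ 48/5 + 742.268ms (6/5)
6. 6680.412ms @ 54/5 + 742.268ms (6/5)

note 3 onset = 36/5b = 4453.608ms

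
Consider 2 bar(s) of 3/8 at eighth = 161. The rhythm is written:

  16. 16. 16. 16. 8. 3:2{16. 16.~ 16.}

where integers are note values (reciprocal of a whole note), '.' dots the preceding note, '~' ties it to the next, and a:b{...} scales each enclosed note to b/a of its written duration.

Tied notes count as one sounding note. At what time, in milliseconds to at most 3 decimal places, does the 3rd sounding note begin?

note 3 onset = 3/2b = 559.006ms

1. 0.0ms @ 0 + 279.503ms (3/4)
2. 279.503ms @ 3/4 + 279.503ms (3/4)
3. 559.006ms @ 3/2 + 279.503ms (3/4)
4. 838.509ms @ 9/4 + 279.503ms (3/4)
5. 1118.012ms @ 3 + 559.006ms (3/2)
6. 1677.019ms @ 9/2 + 186.335ms (1/2)
7. 1863.354ms @ 5 + 372.671ms (1)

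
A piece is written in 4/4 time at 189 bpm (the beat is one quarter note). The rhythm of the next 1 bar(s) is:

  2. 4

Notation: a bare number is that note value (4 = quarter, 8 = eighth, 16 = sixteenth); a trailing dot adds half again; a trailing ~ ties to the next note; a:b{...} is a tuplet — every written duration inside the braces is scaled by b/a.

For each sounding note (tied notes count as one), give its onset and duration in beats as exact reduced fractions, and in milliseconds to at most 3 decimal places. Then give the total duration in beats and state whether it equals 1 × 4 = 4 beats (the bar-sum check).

1) 0.0ms=0b +952.381ms=3b
2) 952.381ms=3b +317.46ms=1b
Σ=4b of 4 (189bpm 4/4) — PASS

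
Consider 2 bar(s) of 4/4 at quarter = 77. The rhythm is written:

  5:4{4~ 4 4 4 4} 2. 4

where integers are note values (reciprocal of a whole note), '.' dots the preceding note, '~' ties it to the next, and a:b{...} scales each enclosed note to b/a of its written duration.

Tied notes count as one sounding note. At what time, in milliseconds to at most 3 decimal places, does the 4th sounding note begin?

1. 0.0ms @ 0 + 1246.753ms (8/5)
2. 1246.753ms @ 8/5 + 623.377ms (4/5)
3. 1870.13ms @ 12/5 + 623.377ms (4/5)
4. 2493.506ms @ 16/5 + 623.377ms (4/5)
5. 3116.883ms @ 4 + 2337.662ms (3)
6. 5454.545ms @ 7 + 779.221ms (1)

note 4 onset = 16/5b = 2493.506ms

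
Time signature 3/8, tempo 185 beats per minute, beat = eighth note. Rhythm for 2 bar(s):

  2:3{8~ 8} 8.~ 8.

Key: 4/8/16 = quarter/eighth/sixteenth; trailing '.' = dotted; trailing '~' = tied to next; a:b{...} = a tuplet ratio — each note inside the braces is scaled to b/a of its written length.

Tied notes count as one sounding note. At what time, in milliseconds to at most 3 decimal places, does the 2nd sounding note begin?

note 2 onset = 3b = 972.973ms

1. 0.0ms @ 0 + 972.973ms (3)
2. 972.973ms @ 3 + 972.973ms (3)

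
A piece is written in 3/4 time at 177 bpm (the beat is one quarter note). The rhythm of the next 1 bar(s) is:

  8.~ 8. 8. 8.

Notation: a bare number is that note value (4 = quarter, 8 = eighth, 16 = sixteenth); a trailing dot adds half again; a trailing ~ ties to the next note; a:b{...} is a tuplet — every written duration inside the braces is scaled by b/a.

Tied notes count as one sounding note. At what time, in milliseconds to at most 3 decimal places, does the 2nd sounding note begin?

note 2 onset = 3/2b = 508.475ms

1. 0.0ms @ 0 + 508.475ms (3/2)
2. 508.475ms @ 3/2 + 254.237ms (3/4)
3. 762.712ms @ 9/4 + 254.237ms (3/4)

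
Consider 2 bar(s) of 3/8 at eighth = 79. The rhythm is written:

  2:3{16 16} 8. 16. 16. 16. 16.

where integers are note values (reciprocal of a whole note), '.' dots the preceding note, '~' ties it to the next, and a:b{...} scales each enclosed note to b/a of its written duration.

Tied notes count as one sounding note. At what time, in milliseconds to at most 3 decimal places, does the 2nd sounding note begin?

note 2 onset = 3/4b = 569.62ms

1. 0.0ms @ 0 + 569.62ms (3/4)
2. 569.62ms @ 3/4 + 569.62ms (3/4)
3. 1139.241ms @ 3/2 + 1139.241ms (3/2)
4. 2278.481ms @ 3 + 569.62ms (3/4)
5. 2848.101ms @ 15/4 + 569.62ms (3/4)
6. 3417.722ms @ 9/2 + 569.62ms (3/4)
7. 3987.342ms @ 21/4 + 569.62ms (3/4)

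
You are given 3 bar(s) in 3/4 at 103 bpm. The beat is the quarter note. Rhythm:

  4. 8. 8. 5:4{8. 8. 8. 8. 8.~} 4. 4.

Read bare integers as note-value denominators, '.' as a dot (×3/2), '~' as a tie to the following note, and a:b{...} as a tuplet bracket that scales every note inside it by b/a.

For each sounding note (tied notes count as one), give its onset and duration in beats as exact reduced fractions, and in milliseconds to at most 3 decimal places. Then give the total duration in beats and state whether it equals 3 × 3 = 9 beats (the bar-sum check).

1) 0.0ms=0b +873.786ms=3/2b
2) 873.786ms=3/2b +436.893ms=3/4b
3) 1310.68ms=9/4b +436.893ms=3/4b
4) 1747.573ms=3b +349.515ms=3/5b
5) 2097.087ms=18/5b +349.515ms=3/5b
6) 2446.602ms=21/5b +349.515ms=3/5b
7) 2796.117ms=24/5b +349.515ms=3/5b
8) 3145.631ms=27/5b +1223.301ms=21/10b
9) 4368.932ms=15/2b +873.786ms=3/2b
Σ=9b of 9 (103bpm 3/4) — PASS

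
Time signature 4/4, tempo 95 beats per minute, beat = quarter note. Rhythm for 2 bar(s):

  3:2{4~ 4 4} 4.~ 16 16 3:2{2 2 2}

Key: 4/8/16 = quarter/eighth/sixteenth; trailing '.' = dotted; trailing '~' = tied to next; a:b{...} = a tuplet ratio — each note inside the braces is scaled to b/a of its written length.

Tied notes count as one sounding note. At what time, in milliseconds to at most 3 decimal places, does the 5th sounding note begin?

1. 0.0ms @ 0 + 842.105ms (4/3)
2. 842.105ms @ 4/3 + 421.053ms (2/3)
3. 1263.158ms @ 2 + 1105.263ms (7/4)
4. 2368.421ms @ 15/4 + 157.895ms (1/4)
5. 2526.316ms @ 4 + 842.105ms (4/3)
6. 3368.421ms @ 16/3 + 842.105ms (4/3)
7. 4210.526ms @ 20/3 + 842.105ms (4/3)

note 5 onset = 4b = 2526.316ms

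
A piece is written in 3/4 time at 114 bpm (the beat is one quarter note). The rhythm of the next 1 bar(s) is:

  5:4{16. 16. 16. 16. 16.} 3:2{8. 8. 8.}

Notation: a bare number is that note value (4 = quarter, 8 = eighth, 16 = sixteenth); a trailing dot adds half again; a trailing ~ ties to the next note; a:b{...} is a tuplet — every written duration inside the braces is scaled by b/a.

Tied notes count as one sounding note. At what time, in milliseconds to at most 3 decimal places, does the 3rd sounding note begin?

note 3 onset = 3/5b = 315.789ms

1. 0.0ms @ 0 + 157.895ms (3/10)
2. 157.895ms @ 3/10 + 157.895ms (3/10)
3. 315.789ms @ 3/5 + 157.895ms (3/10)
4. 473.684ms @ 9/10 + 157.895ms (3/10)
5. 631.579ms @ 6/5 + 157.895ms (3/10)
6. 789.474ms @ 3/2 + 263.158ms (1/2)
7. 1052.632ms @ 2 + 263.158ms (1/2)
8. 1315.789ms @ 5/2 + 263.158ms (1/2)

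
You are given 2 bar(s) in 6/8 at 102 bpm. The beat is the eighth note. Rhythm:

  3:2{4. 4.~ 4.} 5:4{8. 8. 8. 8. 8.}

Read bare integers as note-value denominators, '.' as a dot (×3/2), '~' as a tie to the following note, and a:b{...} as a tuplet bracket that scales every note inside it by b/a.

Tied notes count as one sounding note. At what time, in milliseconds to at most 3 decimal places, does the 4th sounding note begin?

note 4 onset = 36/5b = 4235.294ms

1. 0.0ms @ 0 + 1176.471ms (2)
2. 1176.471ms @ 2 + 2352.941ms (4)
3. 3529.412ms @ 6 + 705.882ms (6/5)
4. 4235.294ms @ 36/5 + 705.882ms (6/5)
5. 4941.176ms @ 42/5 + 705.882ms (6/5)
6. 5647.059ms @ 48/5 + 705.882ms (6/5)
7. 6352.941ms @ 54/5 + 705.882ms (6/5)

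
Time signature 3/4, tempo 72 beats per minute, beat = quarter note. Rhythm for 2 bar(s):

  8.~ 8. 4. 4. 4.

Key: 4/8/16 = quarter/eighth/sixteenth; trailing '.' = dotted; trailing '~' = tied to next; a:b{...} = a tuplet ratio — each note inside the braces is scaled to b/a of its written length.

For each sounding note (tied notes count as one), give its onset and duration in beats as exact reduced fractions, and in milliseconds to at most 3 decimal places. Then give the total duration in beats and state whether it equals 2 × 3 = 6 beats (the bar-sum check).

1) 0.0ms=0b +1250.0ms=3/2b
2) 1250.0ms=3/2b +1250.0ms=3/2b
3) 2500.0ms=3b +1250.0ms=3/2b
4) 3750.0ms=9/2b +1250.0ms=3/2b
Σ=6b of 6 (72bpm 3/4) — PASS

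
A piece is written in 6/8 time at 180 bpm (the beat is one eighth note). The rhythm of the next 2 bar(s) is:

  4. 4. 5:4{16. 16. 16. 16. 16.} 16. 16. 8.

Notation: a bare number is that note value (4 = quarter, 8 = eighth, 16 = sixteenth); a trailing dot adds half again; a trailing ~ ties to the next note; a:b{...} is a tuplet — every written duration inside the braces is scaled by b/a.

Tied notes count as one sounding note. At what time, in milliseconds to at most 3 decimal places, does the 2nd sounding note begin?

1. 0.0ms @ 0 + 1000.0ms (3)
2. 1000.0ms @ 3 + 1000.0ms (3)
3. 2000.0ms @ 6 + 200.0ms (3/5)
4. 2200.0ms @ 33/5 + 200.0ms (3/5)
5. 2400.0ms @ 36/5 + 200.0ms (3/5)
6. 2600.0ms @ 39/5 + 200.0ms (3/5)
7. 2800.0ms @ 42/5 + 200.0ms (3/5)
8. 3000.0ms @ 9 + 250.0ms (3/4)
9. 3250.0ms @ 39/4 + 250.0ms (3/4)
10. 3500.0ms @ 21/2 + 500.0ms (3/2)

note 2 onset = 3b = 1000.0ms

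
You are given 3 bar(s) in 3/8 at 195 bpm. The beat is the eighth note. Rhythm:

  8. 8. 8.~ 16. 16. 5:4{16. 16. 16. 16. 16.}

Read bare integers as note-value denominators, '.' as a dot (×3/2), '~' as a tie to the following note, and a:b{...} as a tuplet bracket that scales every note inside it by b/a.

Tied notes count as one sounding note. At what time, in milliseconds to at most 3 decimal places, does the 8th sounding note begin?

note 8 onset = 39/5b = 2400.0ms

1. 0.0ms @ 0 + 461.538ms (3/2)
2. 461.538ms @ 3/2 + 461.538ms (3/2)
3. 923.077ms @ 3 + 692.308ms (9/4)
4. 1615.385ms @ 21/4 + 230.769ms (3/4)
5. 1846.154ms @ 6 + 184.615ms (3/5)
6. 2030.769ms @ 33/5 + 184.615ms (3/5)
7. 2215.385ms @ 36/5 + 184.615ms (3/5)
8. 2400.0ms @ 39/5 + 184.615ms (3/5)
9. 2584.615ms @ 42/5 + 184.615ms (3/5)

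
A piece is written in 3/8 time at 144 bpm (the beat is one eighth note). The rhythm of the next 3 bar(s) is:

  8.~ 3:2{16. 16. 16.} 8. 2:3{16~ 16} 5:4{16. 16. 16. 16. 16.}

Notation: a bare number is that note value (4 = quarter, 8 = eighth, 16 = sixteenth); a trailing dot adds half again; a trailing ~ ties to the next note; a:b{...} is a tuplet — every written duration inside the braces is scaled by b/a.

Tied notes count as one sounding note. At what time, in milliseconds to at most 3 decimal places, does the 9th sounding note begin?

1. 0.0ms @ 0 + 833.333ms (2)
2. 833.333ms @ 2 + 208.333ms (1/2)
3. 1041.667ms @ 5/2 + 208.333ms (1/2)
4. 1250.0ms @ 3 + 625.0ms (3/2)
5. 1875.0ms @ 9/2 + 625.0ms (3/2)
6. 2500.0ms @ 6 + 250.0ms (3/5)
7. 2750.0ms @ 33/5 + 250.0ms (3/5)
8. 3000.0ms @ 36/5 + 250.0ms (3/5)
9. 3250.0ms @ 39/5 + 250.0ms (3/5)
10. 3500.0ms @ 42/5 + 250.0ms (3/5)

note 9 onset = 39/5b = 3250.0ms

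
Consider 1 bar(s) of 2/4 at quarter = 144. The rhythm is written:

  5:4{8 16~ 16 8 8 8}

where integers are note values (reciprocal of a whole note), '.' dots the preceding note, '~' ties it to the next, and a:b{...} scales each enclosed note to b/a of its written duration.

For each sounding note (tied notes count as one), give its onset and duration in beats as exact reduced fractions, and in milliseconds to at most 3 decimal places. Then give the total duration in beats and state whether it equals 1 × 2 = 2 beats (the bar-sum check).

1) 0.0ms=0b +166.667ms=2/5b
2) 166.667ms=2/5b +166.667ms=2/5b
3) 333.333ms=4/5b +166.667ms=2/5b
4) 500.0ms=6/5b +166.667ms=2/5b
5) 666.667ms=8/5b +166.667ms=2/5b
Σ=2b of 2 (144bpm 2/4) — PASS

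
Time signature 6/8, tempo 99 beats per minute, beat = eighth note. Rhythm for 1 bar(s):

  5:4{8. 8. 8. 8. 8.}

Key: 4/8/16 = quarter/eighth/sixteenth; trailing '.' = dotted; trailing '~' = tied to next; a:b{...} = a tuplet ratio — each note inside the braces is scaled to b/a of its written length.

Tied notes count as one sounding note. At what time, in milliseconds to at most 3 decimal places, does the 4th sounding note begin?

1. 0.0ms @ 0 + 727.273ms (6/5)
2. 727.273ms @ 6/5 + 727.273ms (6/5)
3. 1454.545ms @ 12/5 + 727.273ms (6/5)
4. 2181.818ms @ 18/5 + 727.273ms (6/5)
5. 2909.091ms @ 24/5 + 727.273ms (6/5)

note 4 onset = 18/5b = 2181.818ms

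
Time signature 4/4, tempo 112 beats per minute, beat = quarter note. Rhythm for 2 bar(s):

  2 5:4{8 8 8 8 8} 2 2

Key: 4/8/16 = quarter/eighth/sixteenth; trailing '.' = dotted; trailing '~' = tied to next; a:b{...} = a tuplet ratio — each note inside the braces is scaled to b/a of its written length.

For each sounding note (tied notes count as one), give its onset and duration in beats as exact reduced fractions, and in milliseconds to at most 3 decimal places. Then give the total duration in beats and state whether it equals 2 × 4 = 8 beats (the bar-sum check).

1) 0.0ms=0b +1071.429ms=2b
2) 1071.429ms=2b +214.286ms=2/5b
3) 1285.714ms=12/5b +214.286ms=2/5b
4) 1500.0ms=14/5b +214.286ms=2/5b
5) 1714.286ms=16/5b +214.286ms=2/5b
6) 1928.571ms=18/5b +214.286ms=2/5b
7) 2142.857ms=4b +1071.429ms=2b
8) 3214.286ms=6b +1071.429ms=2b
Σ=8b of 8 (112bpm 4/4) — PASS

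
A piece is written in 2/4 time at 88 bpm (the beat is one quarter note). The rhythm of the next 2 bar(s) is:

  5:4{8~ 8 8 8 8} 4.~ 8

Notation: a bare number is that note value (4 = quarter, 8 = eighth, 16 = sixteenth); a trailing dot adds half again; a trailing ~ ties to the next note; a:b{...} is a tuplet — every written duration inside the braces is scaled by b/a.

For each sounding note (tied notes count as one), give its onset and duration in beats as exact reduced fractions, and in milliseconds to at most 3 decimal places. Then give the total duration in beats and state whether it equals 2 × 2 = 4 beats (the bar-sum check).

1) 0.0ms=0b +545.455ms=4/5b
2) 545.455ms=4/5b +272.727ms=2/5b
3) 818.182ms=6/5b +272.727ms=2/5b
4) 1090.909ms=8/5b +272.727ms=2/5b
5) 1363.636ms=2b +1363.636ms=2b
Σ=4b of 4 (88bpm 2/4) — PASS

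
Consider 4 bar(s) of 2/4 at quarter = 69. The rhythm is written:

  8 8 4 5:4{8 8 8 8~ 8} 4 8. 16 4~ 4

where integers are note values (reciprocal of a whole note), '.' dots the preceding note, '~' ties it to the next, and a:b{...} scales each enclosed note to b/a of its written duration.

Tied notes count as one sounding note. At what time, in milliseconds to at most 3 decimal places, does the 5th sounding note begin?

1. 0.0ms @ 0 + 434.783ms (1/2)
2. 434.783ms @ 1/2 + 434.783ms (1/2)
3. 869.565ms @ 1 + 869.565ms (1)
4. 1739.13ms @ 2 + 347.826ms (2/5)
5. 2086.957ms @ 12/5 + 347.826ms (2/5)
6. 2434.783ms @ 14/5 + 347.826ms (2/5)
7. 2782.609ms @ 16/5 + 695.652ms (4/5)
8. 3478.261ms @ 4 + 869.565ms (1)
9. 4347.826ms @ 5 + 652.174ms (3/4)
10. 5000.0ms @ 23/4 + 217.391ms (1/4)
11. 5217.391ms @ 6 + 1739.13ms (2)

note 5 onset = 12/5b = 2086.957ms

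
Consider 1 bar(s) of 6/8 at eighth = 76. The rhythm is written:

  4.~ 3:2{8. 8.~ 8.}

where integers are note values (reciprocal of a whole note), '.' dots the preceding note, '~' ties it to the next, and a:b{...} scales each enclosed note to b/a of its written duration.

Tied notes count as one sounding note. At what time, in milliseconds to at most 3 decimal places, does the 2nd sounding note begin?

1. 0.0ms @ 0 + 3157.895ms (4)
2. 3157.895ms @ 4 + 1578.947ms (2)

note 2 onset = 4b = 3157.895ms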